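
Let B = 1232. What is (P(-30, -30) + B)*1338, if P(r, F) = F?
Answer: 1608276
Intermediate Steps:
(P(-30, -30) + B)*1338 = (-30 + 1232)*1338 = 1202*1338 = 1608276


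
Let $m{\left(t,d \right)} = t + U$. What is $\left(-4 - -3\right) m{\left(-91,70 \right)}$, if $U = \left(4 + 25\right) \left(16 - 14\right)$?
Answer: $33$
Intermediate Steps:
$U = 58$ ($U = 29 \cdot 2 = 58$)
$m{\left(t,d \right)} = 58 + t$ ($m{\left(t,d \right)} = t + 58 = 58 + t$)
$\left(-4 - -3\right) m{\left(-91,70 \right)} = \left(-4 - -3\right) \left(58 - 91\right) = \left(-4 + 3\right) \left(-33\right) = \left(-1\right) \left(-33\right) = 33$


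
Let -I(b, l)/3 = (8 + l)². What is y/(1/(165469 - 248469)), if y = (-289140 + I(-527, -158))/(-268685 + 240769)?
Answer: -7400280000/6979 ≈ -1.0604e+6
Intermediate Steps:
I(b, l) = -3*(8 + l)²
y = 89160/6979 (y = (-289140 - 3*(8 - 158)²)/(-268685 + 240769) = (-289140 - 3*(-150)²)/(-27916) = (-289140 - 3*22500)*(-1/27916) = (-289140 - 67500)*(-1/27916) = -356640*(-1/27916) = 89160/6979 ≈ 12.775)
y/(1/(165469 - 248469)) = 89160/(6979*(1/(165469 - 248469))) = 89160/(6979*(1/(-83000))) = 89160/(6979*(-1/83000)) = (89160/6979)*(-83000) = -7400280000/6979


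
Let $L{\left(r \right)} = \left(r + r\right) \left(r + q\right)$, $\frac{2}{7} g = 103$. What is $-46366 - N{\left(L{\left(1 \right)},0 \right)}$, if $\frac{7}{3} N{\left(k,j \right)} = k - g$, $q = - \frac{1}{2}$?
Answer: $- \frac{646967}{14} \approx -46212.0$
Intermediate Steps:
$q = - \frac{1}{2}$ ($q = \left(-1\right) \frac{1}{2} = - \frac{1}{2} \approx -0.5$)
$g = \frac{721}{2}$ ($g = \frac{7}{2} \cdot 103 = \frac{721}{2} \approx 360.5$)
$L{\left(r \right)} = 2 r \left(- \frac{1}{2} + r\right)$ ($L{\left(r \right)} = \left(r + r\right) \left(r - \frac{1}{2}\right) = 2 r \left(- \frac{1}{2} + r\right)$)
$N{\left(k,j \right)} = - \frac{309}{2} + \frac{3 k}{7}$ ($N{\left(k,j \right)} = \frac{3 \left(k - \frac{721}{2}\right)}{7} = \frac{3 \left(- \frac{721}{2} + k\right)}{7} = - \frac{309}{2} + \frac{3 k}{7}$)
$-46366 - N{\left(L{\left(1 \right)},0 \right)} = -46366 - \left(- \frac{309}{2} + \frac{3 \cdot 1 \left(-1 + 2 \cdot 1\right)}{7}\right) = -46366 - \left(- \frac{309}{2} + \frac{3 \cdot 1 \left(-1 + 2\right)}{7}\right) = -46366 - \left(- \frac{309}{2} + \frac{3 \cdot 1 \cdot 1}{7}\right) = -46366 - \left(- \frac{309}{2} + \frac{3}{7} \cdot 1\right) = -46366 - \left(- \frac{309}{2} + \frac{3}{7}\right) = -46366 - - \frac{2157}{14} = -46366 + \frac{2157}{14} = - \frac{646967}{14}$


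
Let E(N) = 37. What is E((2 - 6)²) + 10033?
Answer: 10070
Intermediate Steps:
E((2 - 6)²) + 10033 = 37 + 10033 = 10070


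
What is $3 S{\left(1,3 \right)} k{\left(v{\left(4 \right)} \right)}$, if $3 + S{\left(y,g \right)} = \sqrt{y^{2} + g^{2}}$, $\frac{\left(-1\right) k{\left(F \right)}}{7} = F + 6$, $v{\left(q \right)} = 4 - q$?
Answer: $378 - 126 \sqrt{10} \approx -20.447$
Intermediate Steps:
$k{\left(F \right)} = -42 - 7 F$ ($k{\left(F \right)} = - 7 \left(F + 6\right) = - 7 \left(6 + F\right) = -42 - 7 F$)
$S{\left(y,g \right)} = -3 + \sqrt{g^{2} + y^{2}}$ ($S{\left(y,g \right)} = -3 + \sqrt{y^{2} + g^{2}} = -3 + \sqrt{g^{2} + y^{2}}$)
$3 S{\left(1,3 \right)} k{\left(v{\left(4 \right)} \right)} = 3 \left(-3 + \sqrt{3^{2} + 1^{2}}\right) \left(-42 - 7 \left(4 - 4\right)\right) = 3 \left(-3 + \sqrt{9 + 1}\right) \left(-42 - 7 \left(4 - 4\right)\right) = 3 \left(-3 + \sqrt{10}\right) \left(-42 - 0\right) = \left(-9 + 3 \sqrt{10}\right) \left(-42 + 0\right) = \left(-9 + 3 \sqrt{10}\right) \left(-42\right) = 378 - 126 \sqrt{10}$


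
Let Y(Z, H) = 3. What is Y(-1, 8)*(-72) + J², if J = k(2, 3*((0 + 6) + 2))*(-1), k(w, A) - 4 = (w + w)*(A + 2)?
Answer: 11448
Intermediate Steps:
k(w, A) = 4 + 2*w*(2 + A) (k(w, A) = 4 + (w + w)*(A + 2) = 4 + (2*w)*(2 + A) = 4 + 2*w*(2 + A))
J = -108 (J = (4 + 4*2 + 2*(3*((0 + 6) + 2))*2)*(-1) = (4 + 8 + 2*(3*(6 + 2))*2)*(-1) = (4 + 8 + 2*(3*8)*2)*(-1) = (4 + 8 + 2*24*2)*(-1) = (4 + 8 + 96)*(-1) = 108*(-1) = -108)
Y(-1, 8)*(-72) + J² = 3*(-72) + (-108)² = -216 + 11664 = 11448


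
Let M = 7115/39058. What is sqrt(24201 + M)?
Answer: sqrt(36919565633834)/39058 ≈ 155.57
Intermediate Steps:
M = 7115/39058 (M = 7115*(1/39058) = 7115/39058 ≈ 0.18216)
sqrt(24201 + M) = sqrt(24201 + 7115/39058) = sqrt(945249773/39058) = sqrt(36919565633834)/39058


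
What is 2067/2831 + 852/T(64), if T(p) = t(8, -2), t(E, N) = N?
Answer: -1203939/2831 ≈ -425.27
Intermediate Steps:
T(p) = -2
2067/2831 + 852/T(64) = 2067/2831 + 852/(-2) = 2067*(1/2831) + 852*(-½) = 2067/2831 - 426 = -1203939/2831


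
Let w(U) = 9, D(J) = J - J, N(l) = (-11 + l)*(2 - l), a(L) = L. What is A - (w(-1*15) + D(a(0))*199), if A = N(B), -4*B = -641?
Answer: -378045/16 ≈ -23628.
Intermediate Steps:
B = 641/4 (B = -¼*(-641) = 641/4 ≈ 160.25)
D(J) = 0
A = -377901/16 (A = -22 - (641/4)² + 13*(641/4) = -22 - 1*410881/16 + 8333/4 = -22 - 410881/16 + 8333/4 = -377901/16 ≈ -23619.)
A - (w(-1*15) + D(a(0))*199) = -377901/16 - (9 + 0*199) = -377901/16 - (9 + 0) = -377901/16 - 1*9 = -377901/16 - 9 = -378045/16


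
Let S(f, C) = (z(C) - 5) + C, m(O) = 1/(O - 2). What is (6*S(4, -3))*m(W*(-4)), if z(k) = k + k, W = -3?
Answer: -42/5 ≈ -8.4000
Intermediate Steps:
z(k) = 2*k
m(O) = 1/(-2 + O)
S(f, C) = -5 + 3*C (S(f, C) = (2*C - 5) + C = (-5 + 2*C) + C = -5 + 3*C)
(6*S(4, -3))*m(W*(-4)) = (6*(-5 + 3*(-3)))/(-2 - 3*(-4)) = (6*(-5 - 9))/(-2 + 12) = (6*(-14))/10 = -84*1/10 = -42/5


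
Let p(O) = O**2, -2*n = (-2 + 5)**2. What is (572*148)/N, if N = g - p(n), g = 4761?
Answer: 338624/18963 ≈ 17.857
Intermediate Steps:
n = -9/2 (n = -(-2 + 5)**2/2 = -1/2*3**2 = -1/2*9 = -9/2 ≈ -4.5000)
N = 18963/4 (N = 4761 - (-9/2)**2 = 4761 - 1*81/4 = 4761 - 81/4 = 18963/4 ≈ 4740.8)
(572*148)/N = (572*148)/(18963/4) = 84656*(4/18963) = 338624/18963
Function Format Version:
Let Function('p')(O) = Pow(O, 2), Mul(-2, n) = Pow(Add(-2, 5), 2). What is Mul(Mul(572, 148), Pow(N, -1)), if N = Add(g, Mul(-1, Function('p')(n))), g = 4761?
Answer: Rational(338624, 18963) ≈ 17.857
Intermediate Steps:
n = Rational(-9, 2) (n = Mul(Rational(-1, 2), Pow(Add(-2, 5), 2)) = Mul(Rational(-1, 2), Pow(3, 2)) = Mul(Rational(-1, 2), 9) = Rational(-9, 2) ≈ -4.5000)
N = Rational(18963, 4) (N = Add(4761, Mul(-1, Pow(Rational(-9, 2), 2))) = Add(4761, Mul(-1, Rational(81, 4))) = Add(4761, Rational(-81, 4)) = Rational(18963, 4) ≈ 4740.8)
Mul(Mul(572, 148), Pow(N, -1)) = Mul(Mul(572, 148), Pow(Rational(18963, 4), -1)) = Mul(84656, Rational(4, 18963)) = Rational(338624, 18963)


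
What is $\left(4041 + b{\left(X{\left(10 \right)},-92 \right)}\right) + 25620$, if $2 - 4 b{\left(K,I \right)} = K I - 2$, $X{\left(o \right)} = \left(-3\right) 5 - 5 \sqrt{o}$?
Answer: $29317 - 115 \sqrt{10} \approx 28953.0$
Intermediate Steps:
$X{\left(o \right)} = -15 - 5 \sqrt{o}$
$b{\left(K,I \right)} = 1 - \frac{I K}{4}$ ($b{\left(K,I \right)} = \frac{1}{2} - \frac{K I - 2}{4} = \frac{1}{2} - \frac{I K - 2}{4} = \frac{1}{2} - \frac{-2 + I K}{4} = \frac{1}{2} - \left(- \frac{1}{2} + \frac{I K}{4}\right) = 1 - \frac{I K}{4}$)
$\left(4041 + b{\left(X{\left(10 \right)},-92 \right)}\right) + 25620 = \left(4041 + \left(1 - - 23 \left(-15 - 5 \sqrt{10}\right)\right)\right) + 25620 = \left(4041 + \left(1 - \left(345 + 115 \sqrt{10}\right)\right)\right) + 25620 = \left(4041 - \left(344 + 115 \sqrt{10}\right)\right) + 25620 = \left(3697 - 115 \sqrt{10}\right) + 25620 = 29317 - 115 \sqrt{10}$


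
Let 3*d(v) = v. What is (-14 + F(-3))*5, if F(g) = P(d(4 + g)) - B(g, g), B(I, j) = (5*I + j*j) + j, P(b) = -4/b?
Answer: -85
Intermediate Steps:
d(v) = v/3
B(I, j) = j + j**2 + 5*I (B(I, j) = (5*I + j**2) + j = (j**2 + 5*I) + j = j + j**2 + 5*I)
F(g) = -g**2 - 6*g - 4/(4/3 + g/3) (F(g) = -4*3/(4 + g) - (g + g**2 + 5*g) = -4/(4/3 + g/3) - (g**2 + 6*g) = -4/(4/3 + g/3) + (-g**2 - 6*g) = -g**2 - 6*g - 4/(4/3 + g/3))
(-14 + F(-3))*5 = (-14 + (-12 - 3*(-6 - 1*(-3))*(4 - 3))/(4 - 3))*5 = (-14 + (-12 - 3*(-6 + 3)*1)/1)*5 = (-14 + 1*(-12 - 3*(-3)*1))*5 = (-14 + 1*(-12 + 9))*5 = (-14 + 1*(-3))*5 = (-14 - 3)*5 = -17*5 = -85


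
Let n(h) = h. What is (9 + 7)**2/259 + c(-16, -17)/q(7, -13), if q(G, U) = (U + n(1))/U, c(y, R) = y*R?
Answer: 229724/777 ≈ 295.66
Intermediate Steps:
c(y, R) = R*y
q(G, U) = (1 + U)/U (q(G, U) = (U + 1)/U = (1 + U)/U)
(9 + 7)**2/259 + c(-16, -17)/q(7, -13) = (9 + 7)**2/259 + (-17*(-16))/(((1 - 13)/(-13))) = 16**2*(1/259) + 272/((-1/13*(-12))) = 256*(1/259) + 272/(12/13) = 256/259 + 272*(13/12) = 256/259 + 884/3 = 229724/777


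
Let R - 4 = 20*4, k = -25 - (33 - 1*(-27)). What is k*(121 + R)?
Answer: -17425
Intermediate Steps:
k = -85 (k = -25 - (33 + 27) = -25 - 1*60 = -25 - 60 = -85)
R = 84 (R = 4 + 20*4 = 4 + 80 = 84)
k*(121 + R) = -85*(121 + 84) = -85*205 = -17425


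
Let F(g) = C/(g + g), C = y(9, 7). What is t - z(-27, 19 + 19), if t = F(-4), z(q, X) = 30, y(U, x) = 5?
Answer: -245/8 ≈ -30.625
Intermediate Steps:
C = 5
F(g) = 5/(2*g) (F(g) = 5/(g + g) = 5/((2*g)) = 5*(1/(2*g)) = 5/(2*g))
t = -5/8 (t = (5/2)/(-4) = (5/2)*(-¼) = -5/8 ≈ -0.62500)
t - z(-27, 19 + 19) = -5/8 - 1*30 = -5/8 - 30 = -245/8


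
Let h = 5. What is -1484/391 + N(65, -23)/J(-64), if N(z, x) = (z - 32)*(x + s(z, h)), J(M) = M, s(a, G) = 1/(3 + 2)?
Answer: 498031/62560 ≈ 7.9609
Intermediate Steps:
s(a, G) = 1/5
N(z, x) = (-32 + z)*(1/5 + x) (N(z, x) = (z - 32)*(x + 1/5) = (-32 + z)*(1/5 + x))
-1484/391 + N(65, -23)/J(-64) = -1484/391 + (-32/5 - 32*(-23) + (1/5)*65 - 23*65)/(-64) = -1484*1/391 + (-32/5 + 736 + 13 - 1495)*(-1/64) = -1484/391 - 3762/5*(-1/64) = -1484/391 + 1881/160 = 498031/62560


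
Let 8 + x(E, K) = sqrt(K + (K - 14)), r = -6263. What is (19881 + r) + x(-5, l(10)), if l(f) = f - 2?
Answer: 13610 + sqrt(2) ≈ 13611.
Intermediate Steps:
l(f) = -2 + f
x(E, K) = -8 + sqrt(-14 + 2*K) (x(E, K) = -8 + sqrt(K + (K - 14)) = -8 + sqrt(K + (-14 + K)) = -8 + sqrt(-14 + 2*K))
(19881 + r) + x(-5, l(10)) = (19881 - 6263) + (-8 + sqrt(-14 + 2*(-2 + 10))) = 13618 + (-8 + sqrt(-14 + 2*8)) = 13618 + (-8 + sqrt(-14 + 16)) = 13618 + (-8 + sqrt(2)) = 13610 + sqrt(2)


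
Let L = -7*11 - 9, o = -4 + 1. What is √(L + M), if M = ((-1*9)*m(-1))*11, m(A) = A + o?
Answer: √310 ≈ 17.607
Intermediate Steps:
o = -3
m(A) = -3 + A (m(A) = A - 3 = -3 + A)
L = -86 (L = -77 - 9 = -86)
M = 396 (M = ((-1*9)*(-3 - 1))*11 = -9*(-4)*11 = 36*11 = 396)
√(L + M) = √(-86 + 396) = √310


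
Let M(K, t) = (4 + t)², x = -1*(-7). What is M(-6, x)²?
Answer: 14641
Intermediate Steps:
x = 7
M(-6, x)² = ((4 + 7)²)² = (11²)² = 121² = 14641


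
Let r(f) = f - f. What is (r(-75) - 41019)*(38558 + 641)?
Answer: -1607903781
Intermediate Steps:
r(f) = 0
(r(-75) - 41019)*(38558 + 641) = (0 - 41019)*(38558 + 641) = -41019*39199 = -1607903781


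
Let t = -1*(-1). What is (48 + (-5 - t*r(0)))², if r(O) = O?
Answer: 1849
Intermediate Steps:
t = 1
(48 + (-5 - t*r(0)))² = (48 + (-5 - 0))² = (48 + (-5 - 1*0))² = (48 + (-5 + 0))² = (48 - 5)² = 43² = 1849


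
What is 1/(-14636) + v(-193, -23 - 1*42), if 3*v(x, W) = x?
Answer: -2824751/43908 ≈ -64.333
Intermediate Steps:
v(x, W) = x/3
1/(-14636) + v(-193, -23 - 1*42) = 1/(-14636) + (⅓)*(-193) = -1/14636 - 193/3 = -2824751/43908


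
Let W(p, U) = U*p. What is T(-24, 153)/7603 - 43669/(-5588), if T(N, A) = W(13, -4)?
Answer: 331724831/42485564 ≈ 7.8079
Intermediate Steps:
T(N, A) = -52 (T(N, A) = -4*13 = -52)
T(-24, 153)/7603 - 43669/(-5588) = -52/7603 - 43669/(-5588) = -52*1/7603 - 43669*(-1/5588) = -52/7603 + 43669/5588 = 331724831/42485564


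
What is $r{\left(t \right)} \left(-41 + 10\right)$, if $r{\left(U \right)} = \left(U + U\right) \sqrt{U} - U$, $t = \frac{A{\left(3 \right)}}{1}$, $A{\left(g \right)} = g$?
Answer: $93 - 186 \sqrt{3} \approx -229.16$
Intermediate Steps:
$t = 3$ ($t = \frac{3}{1} = 3 \cdot 1 = 3$)
$r{\left(U \right)} = - U + 2 U^{\frac{3}{2}}$ ($r{\left(U \right)} = 2 U \sqrt{U} - U = 2 U^{\frac{3}{2}} - U = - U + 2 U^{\frac{3}{2}}$)
$r{\left(t \right)} \left(-41 + 10\right) = \left(\left(-1\right) 3 + 2 \cdot 3^{\frac{3}{2}}\right) \left(-41 + 10\right) = \left(-3 + 2 \cdot 3 \sqrt{3}\right) \left(-31\right) = \left(-3 + 6 \sqrt{3}\right) \left(-31\right) = 93 - 186 \sqrt{3}$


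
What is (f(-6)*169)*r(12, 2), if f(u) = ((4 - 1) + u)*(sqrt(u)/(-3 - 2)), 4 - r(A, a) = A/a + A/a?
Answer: -4056*I*sqrt(6)/5 ≈ -1987.0*I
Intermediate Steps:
r(A, a) = 4 - 2*A/a (r(A, a) = 4 - (A/a + A/a) = 4 - 2*A/a)
f(u) = -sqrt(u)*(3 + u)/5 (f(u) = (3 + u)*(sqrt(u)/(-5)) = (3 + u)*(-sqrt(u)/5) = -sqrt(u)*(3 + u)/5)
(f(-6)*169)*r(12, 2) = ((sqrt(-6)*(-3 - 1*(-6))/5)*169)*(4 - 2*12/2) = (((I*sqrt(6))*(-3 + 6)/5)*169)*(4 - 2*12*1/2) = (((1/5)*(I*sqrt(6))*3)*169)*(4 - 12) = ((3*I*sqrt(6)/5)*169)*(-8) = (507*I*sqrt(6)/5)*(-8) = -4056*I*sqrt(6)/5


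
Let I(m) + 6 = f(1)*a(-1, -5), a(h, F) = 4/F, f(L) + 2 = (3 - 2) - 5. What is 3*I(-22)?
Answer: -18/5 ≈ -3.6000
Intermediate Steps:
f(L) = -6 (f(L) = -2 + ((3 - 2) - 5) = -2 + (1 - 5) = -2 - 4 = -6)
I(m) = -6/5 (I(m) = -6 - 24/(-5) = -6 - 24*(-1)/5 = -6 - 6*(-⅘) = -6 + 24/5 = -6/5)
3*I(-22) = 3*(-6/5) = -18/5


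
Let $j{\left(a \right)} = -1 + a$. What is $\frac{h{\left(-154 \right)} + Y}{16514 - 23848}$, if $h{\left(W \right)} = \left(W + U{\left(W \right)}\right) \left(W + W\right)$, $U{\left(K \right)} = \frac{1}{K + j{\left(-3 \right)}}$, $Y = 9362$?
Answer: $- \frac{2243440}{289693} \approx -7.7442$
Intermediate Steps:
$U{\left(K \right)} = \frac{1}{-4 + K}$ ($U{\left(K \right)} = \frac{1}{K - 4} = \frac{1}{-4 + K}$)
$h{\left(W \right)} = 2 W \left(W + \frac{1}{-4 + W}\right)$ ($h{\left(W \right)} = \left(W + \frac{1}{-4 + W}\right) \left(W + W\right) = \left(W + \frac{1}{-4 + W}\right) 2 W = 2 W \left(W + \frac{1}{-4 + W}\right)$)
$\frac{h{\left(-154 \right)} + Y}{16514 - 23848} = \frac{2 \left(-154\right) \frac{1}{-4 - 154} \left(1 - 154 \left(-4 - 154\right)\right) + 9362}{16514 - 23848} = \frac{2 \left(-154\right) \frac{1}{-158} \left(1 - -24332\right) + 9362}{-7334} = \left(2 \left(-154\right) \left(- \frac{1}{158}\right) \left(1 + 24332\right) + 9362\right) \left(- \frac{1}{7334}\right) = \left(2 \left(-154\right) \left(- \frac{1}{158}\right) 24333 + 9362\right) \left(- \frac{1}{7334}\right) = \left(\frac{3747282}{79} + 9362\right) \left(- \frac{1}{7334}\right) = \frac{4486880}{79} \left(- \frac{1}{7334}\right) = - \frac{2243440}{289693}$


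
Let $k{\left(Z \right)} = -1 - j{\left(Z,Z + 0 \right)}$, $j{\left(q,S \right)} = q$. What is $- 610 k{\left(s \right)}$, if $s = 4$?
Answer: $3050$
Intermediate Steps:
$k{\left(Z \right)} = -1 - Z$
$- 610 k{\left(s \right)} = - 610 \left(-1 - 4\right) = \left(-610\right) \left(-5\right) = 3050$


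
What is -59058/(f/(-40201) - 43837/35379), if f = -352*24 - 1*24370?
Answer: 83996491289382/601223215 ≈ 1.3971e+5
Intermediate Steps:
f = -32818 (f = -8448 - 24370 = -32818)
-59058/(f/(-40201) - 43837/35379) = -59058/(-32818/(-40201) - 43837/35379) = -59058/(-32818*(-1/40201) - 43837*1/35379) = -59058/(32818/40201 - 43837/35379) = -59058/(-601223215/1422271179) = -59058*(-1422271179/601223215) = 83996491289382/601223215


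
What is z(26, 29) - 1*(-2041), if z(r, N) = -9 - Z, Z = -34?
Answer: 2066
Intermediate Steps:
z(r, N) = 25 (z(r, N) = -9 - 1*(-34) = -9 + 34 = 25)
z(26, 29) - 1*(-2041) = 25 - 1*(-2041) = 25 + 2041 = 2066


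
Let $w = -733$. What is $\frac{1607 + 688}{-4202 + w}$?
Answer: $- \frac{153}{329} \approx -0.46505$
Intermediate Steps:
$\frac{1607 + 688}{-4202 + w} = \frac{1607 + 688}{-4202 - 733} = \frac{2295}{-4935} = 2295 \left(- \frac{1}{4935}\right) = - \frac{153}{329}$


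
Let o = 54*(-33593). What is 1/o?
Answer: -1/1814022 ≈ -5.5126e-7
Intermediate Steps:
o = -1814022
1/o = 1/(-1814022) = -1/1814022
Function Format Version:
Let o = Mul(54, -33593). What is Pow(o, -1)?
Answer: Rational(-1, 1814022) ≈ -5.5126e-7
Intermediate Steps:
o = -1814022
Pow(o, -1) = Pow(-1814022, -1) = Rational(-1, 1814022)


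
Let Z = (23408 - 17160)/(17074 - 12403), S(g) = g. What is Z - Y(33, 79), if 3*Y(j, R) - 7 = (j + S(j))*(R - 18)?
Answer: -6273133/4671 ≈ -1343.0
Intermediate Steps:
Z = 6248/4671 ≈ 1.3376
Y(j, R) = 7/3 + 2*j*(-18 + R)/3 (Y(j, R) = 7/3 + ((j + j)*(R - 18))/3 = 7/3 + ((2*j)*(-18 + R))/3 = 7/3 + (2*j*(-18 + R))/3 = 7/3 + 2*j*(-18 + R)/3)
Z - Y(33, 79) = 6248/4671 - (7/3 - 12*33 + (⅔)*79*33) = 6248/4671 - (7/3 - 396 + 1738) = 6248/4671 - 1*4033/3 = 6248/4671 - 4033/3 = -6273133/4671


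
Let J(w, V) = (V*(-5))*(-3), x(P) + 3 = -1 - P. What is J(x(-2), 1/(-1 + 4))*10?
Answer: 50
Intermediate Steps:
x(P) = -4 - P (x(P) = -3 + (-1 - P) = -4 - P)
J(w, V) = 15*V (J(w, V) = -5*V*(-3) = 15*V)
J(x(-2), 1/(-1 + 4))*10 = (15/(-1 + 4))*10 = (15/3)*10 = (15*(1/3))*10 = 5*10 = 50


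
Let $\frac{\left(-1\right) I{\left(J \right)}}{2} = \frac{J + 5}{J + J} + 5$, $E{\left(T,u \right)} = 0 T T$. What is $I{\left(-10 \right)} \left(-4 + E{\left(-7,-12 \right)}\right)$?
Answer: $42$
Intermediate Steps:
$E{\left(T,u \right)} = 0$ ($E{\left(T,u \right)} = 0 T = 0$)
$I{\left(J \right)} = -10 - \frac{5 + J}{J}$ ($I{\left(J \right)} = - 2 \left(\frac{J + 5}{J + J} + 5\right) = - 2 \left(\frac{5 + J}{2 J} + 5\right) = - 2 \left(5 + \frac{5 + J}{2 J}\right) = -10 - \frac{5 + J}{J}$)
$I{\left(-10 \right)} \left(-4 + E{\left(-7,-12 \right)}\right) = \left(-11 - \frac{5}{-10}\right) \left(-4 + 0\right) = \left(-11 - - \frac{1}{2}\right) \left(-4\right) = \left(-11 + \frac{1}{2}\right) \left(-4\right) = \left(- \frac{21}{2}\right) \left(-4\right) = 42$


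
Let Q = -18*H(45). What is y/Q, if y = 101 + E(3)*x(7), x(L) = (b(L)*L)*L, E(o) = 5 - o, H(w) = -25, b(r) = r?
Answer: 787/450 ≈ 1.7489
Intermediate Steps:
x(L) = L**3 (x(L) = (L*L)*L = L**2*L = L**3)
Q = 450 (Q = -18*(-25) = 450)
y = 787 (y = 101 + (5 - 1*3)*7**3 = 101 + (5 - 3)*343 = 101 + 2*343 = 101 + 686 = 787)
y/Q = 787/450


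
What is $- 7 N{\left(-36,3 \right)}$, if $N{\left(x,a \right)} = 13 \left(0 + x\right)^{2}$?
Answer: $-117936$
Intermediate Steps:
$N{\left(x,a \right)} = 13 x^{2}$
$- 7 N{\left(-36,3 \right)} = - 7 \cdot 13 \left(-36\right)^{2} = - 7 \cdot 13 \cdot 1296 = \left(-7\right) 16848 = -117936$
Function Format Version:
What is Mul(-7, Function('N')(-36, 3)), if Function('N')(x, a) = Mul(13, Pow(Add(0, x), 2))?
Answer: -117936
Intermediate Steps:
Function('N')(x, a) = Mul(13, Pow(x, 2))
Mul(-7, Function('N')(-36, 3)) = Mul(-7, Mul(13, Pow(-36, 2))) = Mul(-7, Mul(13, 1296)) = Mul(-7, 16848) = -117936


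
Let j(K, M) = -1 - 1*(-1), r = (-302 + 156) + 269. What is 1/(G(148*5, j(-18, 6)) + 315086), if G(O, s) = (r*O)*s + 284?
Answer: 1/315370 ≈ 3.1709e-6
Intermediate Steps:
r = 123 (r = -146 + 269 = 123)
j(K, M) = 0 (j(K, M) = -1 + 1 = 0)
G(O, s) = 284 + 123*O*s (G(O, s) = (123*O)*s + 284 = 123*O*s + 284 = 284 + 123*O*s)
1/(G(148*5, j(-18, 6)) + 315086) = 1/((284 + 123*(148*5)*0) + 315086) = 1/((284 + 123*740*0) + 315086) = 1/((284 + 0) + 315086) = 1/(284 + 315086) = 1/315370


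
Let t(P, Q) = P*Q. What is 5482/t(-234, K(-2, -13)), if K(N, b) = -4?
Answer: 2741/468 ≈ 5.8568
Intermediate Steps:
5482/t(-234, K(-2, -13)) = 5482/((-234*(-4))) = 5482/936 = 5482*(1/936) = 2741/468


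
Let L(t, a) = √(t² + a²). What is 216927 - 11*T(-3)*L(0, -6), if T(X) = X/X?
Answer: 216861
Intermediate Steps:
L(t, a) = √(a² + t²)
T(X) = 1
216927 - 11*T(-3)*L(0, -6) = 216927 - 11*1*√((-6)² + 0²) = 216927 - 11*√(36 + 0) = 216927 - 11*√36 = 216927 - 11*6 = 216927 - 1*66 = 216927 - 66 = 216861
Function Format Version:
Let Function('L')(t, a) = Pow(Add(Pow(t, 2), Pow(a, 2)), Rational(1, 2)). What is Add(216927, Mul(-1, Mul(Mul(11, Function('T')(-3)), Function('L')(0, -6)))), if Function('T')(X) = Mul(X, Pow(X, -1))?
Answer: 216861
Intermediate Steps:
Function('L')(t, a) = Pow(Add(Pow(a, 2), Pow(t, 2)), Rational(1, 2))
Function('T')(X) = 1
Add(216927, Mul(-1, Mul(Mul(11, Function('T')(-3)), Function('L')(0, -6)))) = Add(216927, Mul(-1, Mul(Mul(11, 1), Pow(Add(Pow(-6, 2), Pow(0, 2)), Rational(1, 2))))) = Add(216927, Mul(-1, Mul(11, Pow(Add(36, 0), Rational(1, 2))))) = Add(216927, Mul(-1, Mul(11, Pow(36, Rational(1, 2))))) = Add(216927, Mul(-1, Mul(11, 6))) = Add(216927, Mul(-1, 66)) = Add(216927, -66) = 216861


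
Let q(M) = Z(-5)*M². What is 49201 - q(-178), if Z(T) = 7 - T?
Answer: -331007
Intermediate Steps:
q(M) = 12*M² (q(M) = (7 - 1*(-5))*M² = (7 + 5)*M² = 12*M²)
49201 - q(-178) = 49201 - 12*(-178)² = 49201 - 12*31684 = 49201 - 1*380208 = 49201 - 380208 = -331007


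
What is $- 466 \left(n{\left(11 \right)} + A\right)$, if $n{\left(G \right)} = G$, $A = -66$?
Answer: $25630$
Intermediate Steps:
$- 466 \left(n{\left(11 \right)} + A\right) = - 466 \left(11 - 66\right) = \left(-466\right) \left(-55\right) = 25630$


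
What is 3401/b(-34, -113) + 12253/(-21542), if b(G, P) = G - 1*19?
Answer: -73913751/1141726 ≈ -64.739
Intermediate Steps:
b(G, P) = -19 + G (b(G, P) = G - 19 = -19 + G)
3401/b(-34, -113) + 12253/(-21542) = 3401/(-19 - 34) + 12253/(-21542) = 3401/(-53) + 12253*(-1/21542) = 3401*(-1/53) - 12253/21542 = -3401/53 - 12253/21542 = -73913751/1141726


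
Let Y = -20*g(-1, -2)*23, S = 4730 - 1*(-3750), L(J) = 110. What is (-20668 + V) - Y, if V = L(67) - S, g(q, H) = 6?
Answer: -26278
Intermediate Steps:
S = 8480 (S = 4730 + 3750 = 8480)
V = -8370 (V = 110 - 1*8480 = 110 - 8480 = -8370)
Y = -2760 (Y = -20*6*23 = -120*23 = -2760)
(-20668 + V) - Y = (-20668 - 8370) - 1*(-2760) = -29038 + 2760 = -26278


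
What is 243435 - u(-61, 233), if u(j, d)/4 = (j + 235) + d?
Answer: 241807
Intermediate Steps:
u(j, d) = 940 + 4*d + 4*j (u(j, d) = 4*((j + 235) + d) = 4*((235 + j) + d) = 4*(235 + d + j) = 940 + 4*d + 4*j)
243435 - u(-61, 233) = 243435 - (940 + 4*233 + 4*(-61)) = 243435 - (940 + 932 - 244) = 243435 - 1*1628 = 243435 - 1628 = 241807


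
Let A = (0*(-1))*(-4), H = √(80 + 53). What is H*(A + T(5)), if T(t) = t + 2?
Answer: 7*√133 ≈ 80.728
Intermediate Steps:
T(t) = 2 + t
H = √133 ≈ 11.533
A = 0 (A = 0*(-4) = 0)
H*(A + T(5)) = √133*(0 + (2 + 5)) = √133*(0 + 7) = √133*7 = 7*√133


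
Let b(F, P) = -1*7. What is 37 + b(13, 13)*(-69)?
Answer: 520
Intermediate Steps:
b(F, P) = -7
37 + b(13, 13)*(-69) = 37 - 7*(-69) = 37 + 483 = 520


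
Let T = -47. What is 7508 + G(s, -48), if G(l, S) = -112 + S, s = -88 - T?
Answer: 7348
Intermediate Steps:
s = -41 (s = -88 - 1*(-47) = -88 + 47 = -41)
7508 + G(s, -48) = 7508 + (-112 - 48) = 7508 - 160 = 7348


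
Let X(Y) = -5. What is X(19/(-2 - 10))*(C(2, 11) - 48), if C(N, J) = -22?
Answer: 350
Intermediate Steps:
X(19/(-2 - 10))*(C(2, 11) - 48) = -5*(-22 - 48) = -5*(-70) = 350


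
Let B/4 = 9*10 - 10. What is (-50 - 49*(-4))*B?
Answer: 46720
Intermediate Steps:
B = 320 (B = 4*(9*10 - 10) = 4*(90 - 10) = 4*80 = 320)
(-50 - 49*(-4))*B = (-50 - 49*(-4))*320 = (-50 + 196)*320 = 146*320 = 46720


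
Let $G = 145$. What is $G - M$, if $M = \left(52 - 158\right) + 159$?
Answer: $92$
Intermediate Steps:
$M = 53$ ($M = -106 + 159 = 53$)
$G - M = 145 - 53 = 92$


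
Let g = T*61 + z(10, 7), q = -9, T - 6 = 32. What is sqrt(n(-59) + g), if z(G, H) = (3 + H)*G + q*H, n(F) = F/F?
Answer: 2*sqrt(589) ≈ 48.539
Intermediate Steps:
T = 38 (T = 6 + 32 = 38)
n(F) = 1
z(G, H) = -9*H + G*(3 + H) (z(G, H) = (3 + H)*G - 9*H = G*(3 + H) - 9*H = -9*H + G*(3 + H))
g = 2355 (g = 38*61 + (-9*7 + 3*10 + 10*7) = 2318 + (-63 + 30 + 70) = 2318 + 37 = 2355)
sqrt(n(-59) + g) = sqrt(1 + 2355) = sqrt(2356) = 2*sqrt(589)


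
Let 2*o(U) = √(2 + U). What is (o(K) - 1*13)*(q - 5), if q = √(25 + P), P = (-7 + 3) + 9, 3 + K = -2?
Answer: (5 - √30)*(26 - I*√3)/2 ≈ -6.2039 + 0.41329*I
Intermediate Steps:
K = -5 (K = -3 - 2 = -5)
P = 5 (P = -4 + 9 = 5)
q = √30 (q = √(25 + 5) = √30 ≈ 5.4772)
o(U) = √(2 + U)/2
(o(K) - 1*13)*(q - 5) = (√(2 - 5)/2 - 1*13)*(√30 - 5) = (√(-3)/2 - 13)*(-5 + √30) = ((I*√3)/2 - 13)*(-5 + √30) = (I*√3/2 - 13)*(-5 + √30) = (-13 + I*√3/2)*(-5 + √30)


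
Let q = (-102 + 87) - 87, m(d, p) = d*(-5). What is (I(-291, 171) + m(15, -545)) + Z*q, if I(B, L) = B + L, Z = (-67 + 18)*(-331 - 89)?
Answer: -2099355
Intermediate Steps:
Z = 20580 (Z = -49*(-420) = 20580)
m(d, p) = -5*d
q = -102 (q = -15 - 87 = -102)
(I(-291, 171) + m(15, -545)) + Z*q = ((-291 + 171) - 5*15) + 20580*(-102) = (-120 - 75) - 2099160 = -195 - 2099160 = -2099355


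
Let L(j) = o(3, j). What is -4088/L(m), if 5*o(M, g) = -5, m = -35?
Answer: 4088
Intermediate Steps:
o(M, g) = -1 (o(M, g) = (1/5)*(-5) = -1)
L(j) = -1
-4088/L(m) = -4088/(-1) = -4088*(-1) = 4088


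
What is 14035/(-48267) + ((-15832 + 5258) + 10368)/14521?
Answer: -213745237/700885107 ≈ -0.30496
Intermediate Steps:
14035/(-48267) + ((-15832 + 5258) + 10368)/14521 = 14035*(-1/48267) + (-10574 + 10368)*(1/14521) = -14035/48267 - 206*1/14521 = -14035/48267 - 206/14521 = -213745237/700885107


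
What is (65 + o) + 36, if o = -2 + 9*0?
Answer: 99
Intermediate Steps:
o = -2 (o = -2 + 0 = -2)
(65 + o) + 36 = (65 - 2) + 36 = 63 + 36 = 99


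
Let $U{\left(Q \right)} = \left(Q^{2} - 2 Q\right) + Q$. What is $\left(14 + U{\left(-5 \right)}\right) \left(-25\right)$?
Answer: $-1100$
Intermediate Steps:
$U{\left(Q \right)} = Q^{2} - Q$
$\left(14 + U{\left(-5 \right)}\right) \left(-25\right) = \left(14 - 5 \left(-1 - 5\right)\right) \left(-25\right) = \left(14 - -30\right) \left(-25\right) = \left(14 + 30\right) \left(-25\right) = 44 \left(-25\right) = -1100$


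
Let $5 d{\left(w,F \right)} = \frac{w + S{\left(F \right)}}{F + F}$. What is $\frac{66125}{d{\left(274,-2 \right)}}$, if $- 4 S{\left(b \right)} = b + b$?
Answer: $- \frac{52900}{11} \approx -4809.1$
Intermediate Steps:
$S{\left(b \right)} = - \frac{b}{2}$ ($S{\left(b \right)} = - \frac{b + b}{4} = - \frac{2 b}{4} = - \frac{b}{2}$)
$d{\left(w,F \right)} = \frac{w - \frac{F}{2}}{10 F}$ ($d{\left(w,F \right)} = \frac{\left(w - \frac{F}{2}\right) \frac{1}{F + F}}{5} = \frac{\left(w - \frac{F}{2}\right) \frac{1}{2 F}}{5} = \frac{\frac{1}{2} \frac{1}{F} \left(w - \frac{F}{2}\right)}{5} = \frac{w - \frac{F}{2}}{10 F}$)
$\frac{66125}{d{\left(274,-2 \right)}} = \frac{66125}{\frac{1}{20} \frac{1}{-2} \left(\left(-1\right) \left(-2\right) + 2 \cdot 274\right)} = \frac{66125}{\frac{1}{20} \left(- \frac{1}{2}\right) \left(2 + 548\right)} = \frac{66125}{\frac{1}{20} \left(- \frac{1}{2}\right) 550} = \frac{66125}{- \frac{55}{4}} = 66125 \left(- \frac{4}{55}\right) = - \frac{52900}{11}$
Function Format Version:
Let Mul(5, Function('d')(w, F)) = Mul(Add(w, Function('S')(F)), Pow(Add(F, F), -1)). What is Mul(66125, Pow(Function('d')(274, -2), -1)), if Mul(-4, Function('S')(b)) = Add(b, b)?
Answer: Rational(-52900, 11) ≈ -4809.1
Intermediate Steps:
Function('S')(b) = Mul(Rational(-1, 2), b) (Function('S')(b) = Mul(Rational(-1, 4), Add(b, b)) = Mul(Rational(-1, 4), Mul(2, b)) = Mul(Rational(-1, 2), b))
Function('d')(w, F) = Mul(Rational(1, 10), Pow(F, -1), Add(w, Mul(Rational(-1, 2), F))) (Function('d')(w, F) = Mul(Rational(1, 5), Mul(Add(w, Mul(Rational(-1, 2), F)), Pow(Add(F, F), -1))) = Mul(Rational(1, 5), Mul(Add(w, Mul(Rational(-1, 2), F)), Pow(Mul(2, F), -1))) = Mul(Rational(1, 5), Mul(Add(w, Mul(Rational(-1, 2), F)), Mul(Rational(1, 2), Pow(F, -1)))) = Mul(Rational(1, 5), Mul(Rational(1, 2), Pow(F, -1), Add(w, Mul(Rational(-1, 2), F)))) = Mul(Rational(1, 10), Pow(F, -1), Add(w, Mul(Rational(-1, 2), F))))
Mul(66125, Pow(Function('d')(274, -2), -1)) = Mul(66125, Pow(Mul(Rational(1, 20), Pow(-2, -1), Add(Mul(-1, -2), Mul(2, 274))), -1)) = Mul(66125, Pow(Mul(Rational(1, 20), Rational(-1, 2), Add(2, 548)), -1)) = Mul(66125, Pow(Mul(Rational(1, 20), Rational(-1, 2), 550), -1)) = Mul(66125, Pow(Rational(-55, 4), -1)) = Mul(66125, Rational(-4, 55)) = Rational(-52900, 11)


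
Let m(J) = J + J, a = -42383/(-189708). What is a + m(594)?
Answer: 225415487/189708 ≈ 1188.2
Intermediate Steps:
a = 42383/189708 (a = -42383*(-1/189708) = 42383/189708 ≈ 0.22341)
m(J) = 2*J
a + m(594) = 42383/189708 + 2*594 = 42383/189708 + 1188 = 225415487/189708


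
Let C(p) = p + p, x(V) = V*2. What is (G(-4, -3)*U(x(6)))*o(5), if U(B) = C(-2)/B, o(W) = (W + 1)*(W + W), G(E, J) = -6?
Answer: 120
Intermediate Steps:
x(V) = 2*V
C(p) = 2*p
o(W) = 2*W*(1 + W) (o(W) = (1 + W)*(2*W) = 2*W*(1 + W))
U(B) = -4/B (U(B) = (2*(-2))/B = -4/B)
(G(-4, -3)*U(x(6)))*o(5) = (-(-24)/(2*6))*(2*5*(1 + 5)) = (-(-24)/12)*(2*5*6) = -(-24)/12*60 = -6*(-1/3)*60 = 2*60 = 120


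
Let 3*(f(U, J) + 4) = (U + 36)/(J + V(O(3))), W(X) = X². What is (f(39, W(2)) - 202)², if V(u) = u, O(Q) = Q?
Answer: 2007889/49 ≈ 40977.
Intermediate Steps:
f(U, J) = -4 + (36 + U)/(3*(3 + J)) (f(U, J) = -4 + ((U + 36)/(J + 3))/3 = -4 + ((36 + U)/(3 + J))/3 = -4 + (36 + U)/(3*(3 + J)))
(f(39, W(2)) - 202)² = ((39 - 12*2²)/(3*(3 + 2²)) - 202)² = ((39 - 12*4)/(3*(3 + 4)) - 202)² = ((⅓)*(39 - 48)/7 - 202)² = ((⅓)*(⅐)*(-9) - 202)² = (-3/7 - 202)² = (-1417/7)² = 2007889/49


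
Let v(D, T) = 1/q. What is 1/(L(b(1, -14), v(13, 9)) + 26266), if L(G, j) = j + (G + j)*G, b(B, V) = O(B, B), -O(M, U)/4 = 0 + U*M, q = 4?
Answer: 4/105125 ≈ 3.8050e-5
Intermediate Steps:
O(M, U) = -4*M*U (O(M, U) = -4*(0 + U*M) = -4*(0 + M*U) = -4*M*U)
b(B, V) = -4*B² (b(B, V) = -4*B*B = -4*B²)
v(D, T) = ¼ (v(D, T) = 1/4 = ¼)
L(G, j) = j + G*(G + j)
1/(L(b(1, -14), v(13, 9)) + 26266) = 1/((¼ + (-4*1²)² - 4*1²*(¼)) + 26266) = 1/((¼ + (-4*1)² - 4*1*(¼)) + 26266) = 1/((¼ + (-4)² - 4*¼) + 26266) = 1/((¼ + 16 - 1) + 26266) = 1/(61/4 + 26266) = 1/(105125/4) = 4/105125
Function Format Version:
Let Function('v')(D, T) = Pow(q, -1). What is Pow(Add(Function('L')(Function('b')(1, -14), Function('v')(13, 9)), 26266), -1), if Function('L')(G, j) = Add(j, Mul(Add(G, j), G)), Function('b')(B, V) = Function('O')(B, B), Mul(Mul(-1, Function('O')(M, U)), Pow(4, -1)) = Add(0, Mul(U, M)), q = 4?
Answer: Rational(4, 105125) ≈ 3.8050e-5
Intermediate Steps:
Function('O')(M, U) = Mul(-4, M, U) (Function('O')(M, U) = Mul(-4, Add(0, Mul(U, M))) = Mul(-4, Add(0, Mul(M, U))) = Mul(-4, Mul(M, U)) = Mul(-4, M, U))
Function('b')(B, V) = Mul(-4, Pow(B, 2)) (Function('b')(B, V) = Mul(-4, B, B) = Mul(-4, Pow(B, 2)))
Function('v')(D, T) = Rational(1, 4) (Function('v')(D, T) = Pow(4, -1) = Rational(1, 4))
Function('L')(G, j) = Add(j, Mul(G, Add(G, j)))
Pow(Add(Function('L')(Function('b')(1, -14), Function('v')(13, 9)), 26266), -1) = Pow(Add(Add(Rational(1, 4), Pow(Mul(-4, Pow(1, 2)), 2), Mul(Mul(-4, Pow(1, 2)), Rational(1, 4))), 26266), -1) = Pow(Add(Add(Rational(1, 4), Pow(Mul(-4, 1), 2), Mul(Mul(-4, 1), Rational(1, 4))), 26266), -1) = Pow(Add(Add(Rational(1, 4), Pow(-4, 2), Mul(-4, Rational(1, 4))), 26266), -1) = Pow(Add(Add(Rational(1, 4), 16, -1), 26266), -1) = Pow(Add(Rational(61, 4), 26266), -1) = Pow(Rational(105125, 4), -1) = Rational(4, 105125)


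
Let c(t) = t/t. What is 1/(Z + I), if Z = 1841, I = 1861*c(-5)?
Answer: 1/3702 ≈ 0.00027012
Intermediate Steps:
c(t) = 1
I = 1861 (I = 1861*1 = 1861)
1/(Z + I) = 1/(1841 + 1861) = 1/3702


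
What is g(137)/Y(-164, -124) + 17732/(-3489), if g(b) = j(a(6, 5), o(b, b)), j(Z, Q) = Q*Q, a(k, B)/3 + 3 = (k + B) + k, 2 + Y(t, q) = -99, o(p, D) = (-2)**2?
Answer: -1846756/352389 ≈ -5.2407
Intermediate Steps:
o(p, D) = 4
Y(t, q) = -101 (Y(t, q) = -2 - 99 = -101)
a(k, B) = -9 + 3*B + 6*k (a(k, B) = -9 + 3*((k + B) + k) = -9 + 3*((B + k) + k) = -9 + 3*(B + 2*k) = -9 + (3*B + 6*k) = -9 + 3*B + 6*k)
j(Z, Q) = Q**2
g(b) = 16 (g(b) = 4**2 = 16)
g(137)/Y(-164, -124) + 17732/(-3489) = 16/(-101) + 17732/(-3489) = 16*(-1/101) + 17732*(-1/3489) = -16/101 - 17732/3489 = -1846756/352389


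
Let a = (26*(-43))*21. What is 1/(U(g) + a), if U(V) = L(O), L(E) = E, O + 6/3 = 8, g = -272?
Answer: -1/23472 ≈ -4.2604e-5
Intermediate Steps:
O = 6 (O = -2 + 8 = 6)
U(V) = 6
a = -23478 (a = -1118*21 = -23478)
1/(U(g) + a) = 1/(6 - 23478) = 1/(-23472) = -1/23472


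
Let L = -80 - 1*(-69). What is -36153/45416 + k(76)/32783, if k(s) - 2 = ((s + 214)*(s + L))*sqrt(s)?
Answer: -1185112967/1488872728 + 37700*sqrt(19)/32783 ≈ 4.2167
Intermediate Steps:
L = -11 (L = -80 + 69 = -11)
k(s) = 2 + sqrt(s)*(-11 + s)*(214 + s) (k(s) = 2 + ((s + 214)*(s - 11))*sqrt(s) = 2 + ((214 + s)*(-11 + s))*sqrt(s) = 2 + ((-11 + s)*(214 + s))*sqrt(s) = 2 + sqrt(s)*(-11 + s)*(214 + s))
-36153/45416 + k(76)/32783 = -36153/45416 + (2 + 76**(5/2) - 4708*sqrt(19) + 203*76**(3/2))/32783 = -36153*1/45416 + (2 + 11552*sqrt(19) - 4708*sqrt(19) + 203*(152*sqrt(19)))*(1/32783) = -36153/45416 + (2 + 11552*sqrt(19) - 4708*sqrt(19) + 30856*sqrt(19))*(1/32783) = -36153/45416 + (2 + 37700*sqrt(19))*(1/32783) = -36153/45416 + (2/32783 + 37700*sqrt(19)/32783) = -1185112967/1488872728 + 37700*sqrt(19)/32783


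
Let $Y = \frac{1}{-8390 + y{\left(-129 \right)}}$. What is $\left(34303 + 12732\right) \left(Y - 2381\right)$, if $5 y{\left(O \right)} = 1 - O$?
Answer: $- \frac{936687208975}{8364} \approx -1.1199 \cdot 10^{8}$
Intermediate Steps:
$y{\left(O \right)} = \frac{1}{5} - \frac{O}{5}$ ($y{\left(O \right)} = \frac{1 - O}{5} = \frac{1}{5} - \frac{O}{5}$)
$Y = - \frac{1}{8364}$ ($Y = \frac{1}{-8390 + \left(\frac{1}{5} - - \frac{129}{5}\right)} = \frac{1}{-8390 + \left(\frac{1}{5} + \frac{129}{5}\right)} = \frac{1}{-8390 + 26} = \frac{1}{-8364} = - \frac{1}{8364} \approx -0.00011956$)
$\left(34303 + 12732\right) \left(Y - 2381\right) = \left(34303 + 12732\right) \left(- \frac{1}{8364} - 2381\right) = 47035 \left(- \frac{19914685}{8364}\right) = - \frac{936687208975}{8364}$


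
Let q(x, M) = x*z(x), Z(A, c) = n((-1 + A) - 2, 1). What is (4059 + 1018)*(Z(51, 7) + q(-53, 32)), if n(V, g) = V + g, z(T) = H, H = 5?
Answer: -1096632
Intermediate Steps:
z(T) = 5
Z(A, c) = -2 + A (Z(A, c) = ((-1 + A) - 2) + 1 = (-3 + A) + 1 = -2 + A)
q(x, M) = 5*x (q(x, M) = x*5 = 5*x)
(4059 + 1018)*(Z(51, 7) + q(-53, 32)) = (4059 + 1018)*((-2 + 51) + 5*(-53)) = 5077*(49 - 265) = 5077*(-216) = -1096632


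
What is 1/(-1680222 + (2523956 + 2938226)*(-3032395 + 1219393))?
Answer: -1/9902948570586 ≈ -1.0098e-13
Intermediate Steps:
1/(-1680222 + (2523956 + 2938226)*(-3032395 + 1219393)) = 1/(-1680222 + 5462182*(-1813002)) = 1/(-1680222 - 9902946890364) = 1/(-9902948570586) = -1/9902948570586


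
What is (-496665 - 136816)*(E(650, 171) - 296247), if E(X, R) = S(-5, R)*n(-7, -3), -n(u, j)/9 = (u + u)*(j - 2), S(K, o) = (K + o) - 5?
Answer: 251920823637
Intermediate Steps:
S(K, o) = -5 + K + o
n(u, j) = -18*u*(-2 + j) (n(u, j) = -9*(u + u)*(j - 2) = -9*2*u*(-2 + j) = -18*u*(-2 + j))
E(X, R) = 6300 - 630*R (E(X, R) = (-5 - 5 + R)*(18*(-7)*(2 - 1*(-3))) = (-10 + R)*(18*(-7)*(2 + 3)) = (-10 + R)*(18*(-7)*5) = (-10 + R)*(-630) = 6300 - 630*R)
(-496665 - 136816)*(E(650, 171) - 296247) = (-496665 - 136816)*((6300 - 630*171) - 296247) = -633481*((6300 - 107730) - 296247) = -633481*(-101430 - 296247) = -633481*(-397677) = 251920823637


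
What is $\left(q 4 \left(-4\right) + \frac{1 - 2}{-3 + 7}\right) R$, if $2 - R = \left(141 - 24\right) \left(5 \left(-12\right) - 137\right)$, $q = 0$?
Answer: $- \frac{23051}{4} \approx -5762.8$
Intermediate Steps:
$R = 23051$ ($R = 2 - \left(141 - 24\right) \left(5 \left(-12\right) - 137\right) = 2 - 117 \left(-60 - 137\right) = 2 - 117 \left(-197\right) = 2 - -23049 = 2 + 23049 = 23051$)
$\left(q 4 \left(-4\right) + \frac{1 - 2}{-3 + 7}\right) R = \left(0 \cdot 4 \left(-4\right) + \frac{1 - 2}{-3 + 7}\right) 23051 = \left(0 \left(-4\right) - \frac{1}{4}\right) 23051 = \left(0 - \frac{1}{4}\right) 23051 = \left(- \frac{1}{4}\right) 23051 = - \frac{23051}{4}$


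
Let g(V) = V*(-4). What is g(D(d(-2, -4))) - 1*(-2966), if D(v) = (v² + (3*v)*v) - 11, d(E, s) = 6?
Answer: 2434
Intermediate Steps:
D(v) = -11 + 4*v² (D(v) = (v² + 3*v²) - 11 = 4*v² - 11 = -11 + 4*v²)
g(V) = -4*V
g(D(d(-2, -4))) - 1*(-2966) = -4*(-11 + 4*6²) - 1*(-2966) = -4*(-11 + 4*36) + 2966 = -4*(-11 + 144) + 2966 = -4*133 + 2966 = -532 + 2966 = 2434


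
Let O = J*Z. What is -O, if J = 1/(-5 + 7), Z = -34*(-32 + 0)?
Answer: -544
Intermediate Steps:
Z = 1088 (Z = -34*(-32) = 1088)
J = 1/2 ≈ 0.50000
O = 544 (O = (1/2)*1088 = 544)
-O = -1*544 = -544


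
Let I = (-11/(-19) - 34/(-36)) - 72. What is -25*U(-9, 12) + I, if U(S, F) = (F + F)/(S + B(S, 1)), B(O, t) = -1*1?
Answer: -3583/342 ≈ -10.477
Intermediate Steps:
B(O, t) = -1
U(S, F) = 2*F/(-1 + S) (U(S, F) = (F + F)/(S - 1) = (2*F)/(-1 + S) = 2*F/(-1 + S))
I = -24103/342 (I = (-11*(-1/19) - 34*(-1/36)) - 72 = (11/19 + 17/18) - 72 = 521/342 - 72 = -24103/342 ≈ -70.477)
-25*U(-9, 12) + I = -50*12/(-1 - 9) - 24103/342 = -50*12/(-10) - 24103/342 = -50*12*(-1)/10 - 24103/342 = -25*(-12/5) - 24103/342 = 60 - 24103/342 = -3583/342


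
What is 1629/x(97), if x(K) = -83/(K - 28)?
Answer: -112401/83 ≈ -1354.2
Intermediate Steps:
x(K) = -83/(-28 + K)
1629/x(97) = 1629/((-83/(-28 + 97))) = 1629/((-83/69)) = 1629/((-83*1/69)) = 1629/(-83/69) = 1629*(-69/83) = -112401/83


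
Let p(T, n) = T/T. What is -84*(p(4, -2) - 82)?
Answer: 6804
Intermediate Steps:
p(T, n) = 1
-84*(p(4, -2) - 82) = -84*(1 - 82) = -84*(-81) = 6804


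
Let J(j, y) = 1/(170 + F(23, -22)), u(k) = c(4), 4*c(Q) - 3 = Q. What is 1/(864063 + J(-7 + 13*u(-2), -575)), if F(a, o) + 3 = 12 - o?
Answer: 201/173676664 ≈ 1.1573e-6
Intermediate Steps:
c(Q) = ¾ + Q/4
u(k) = 7/4 (u(k) = ¾ + (¼)*4 = ¾ + 1 = 7/4)
F(a, o) = 9 - o (F(a, o) = -3 + (12 - o) = 9 - o)
J(j, y) = 1/201 (J(j, y) = 1/(170 + (9 - 1*(-22))) = 1/(170 + (9 + 22)) = 1/(170 + 31) = 1/201)
1/(864063 + J(-7 + 13*u(-2), -575)) = 1/(864063 + 1/201) = 1/(173676664/201) = 201/173676664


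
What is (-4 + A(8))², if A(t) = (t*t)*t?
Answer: 258064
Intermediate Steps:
A(t) = t³ (A(t) = t²*t = t³)
(-4 + A(8))² = (-4 + 8³)² = (-4 + 512)² = 508² = 258064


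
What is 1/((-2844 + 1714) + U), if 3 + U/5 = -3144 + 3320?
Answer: -1/265 ≈ -0.0037736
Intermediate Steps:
U = 865 (U = -15 + 5*(-3144 + 3320) = -15 + 5*176 = -15 + 880 = 865)
1/((-2844 + 1714) + U) = 1/((-2844 + 1714) + 865) = 1/(-1130 + 865) = 1/(-265) = -1/265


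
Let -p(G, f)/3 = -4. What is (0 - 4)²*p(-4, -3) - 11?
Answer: 181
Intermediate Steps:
p(G, f) = 12 (p(G, f) = -3*(-4) = 12)
(0 - 4)²*p(-4, -3) - 11 = (0 - 4)²*12 - 11 = (-4)²*12 - 11 = 16*12 - 11 = 192 - 11 = 181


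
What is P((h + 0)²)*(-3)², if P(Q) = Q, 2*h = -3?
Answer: 81/4 ≈ 20.250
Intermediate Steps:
h = -3/2 (h = (½)*(-3) = -3/2 ≈ -1.5000)
P((h + 0)²)*(-3)² = (-3/2 + 0)²*(-3)² = (-3/2)²*9 = (9/4)*9 = 81/4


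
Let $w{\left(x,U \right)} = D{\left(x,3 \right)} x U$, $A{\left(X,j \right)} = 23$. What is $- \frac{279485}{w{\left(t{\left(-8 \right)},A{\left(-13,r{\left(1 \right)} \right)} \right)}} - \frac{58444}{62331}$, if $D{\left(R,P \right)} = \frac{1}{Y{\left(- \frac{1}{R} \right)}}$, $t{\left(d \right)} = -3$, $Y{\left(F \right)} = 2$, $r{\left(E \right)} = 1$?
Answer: $\frac{3870791826}{477871} \approx 8100.1$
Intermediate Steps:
$D{\left(R,P \right)} = \frac{1}{2}$
$w{\left(x,U \right)} = \frac{U x}{2}$ ($w{\left(x,U \right)} = \frac{x U}{2} = \frac{U x}{2}$)
$- \frac{279485}{w{\left(t{\left(-8 \right)},A{\left(-13,r{\left(1 \right)} \right)} \right)}} - \frac{58444}{62331} = - \frac{279485}{\frac{1}{2} \cdot 23 \left(-3\right)} - \frac{58444}{62331} = - \frac{279485}{- \frac{69}{2}} - \frac{58444}{62331} = \left(-279485\right) \left(- \frac{2}{69}\right) - \frac{58444}{62331} = \frac{558970}{69} - \frac{58444}{62331} = \frac{3870791826}{477871}$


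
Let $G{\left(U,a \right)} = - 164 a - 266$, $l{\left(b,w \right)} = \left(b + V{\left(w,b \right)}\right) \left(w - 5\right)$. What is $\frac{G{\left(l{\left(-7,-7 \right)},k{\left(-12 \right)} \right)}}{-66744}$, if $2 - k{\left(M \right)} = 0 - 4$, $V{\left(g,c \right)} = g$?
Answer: $\frac{625}{33372} \approx 0.018728$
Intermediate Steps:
$l{\left(b,w \right)} = \left(-5 + w\right) \left(b + w\right)$ ($l{\left(b,w \right)} = \left(b + w\right) \left(w - 5\right) = \left(b + w\right) \left(-5 + w\right) = \left(-5 + w\right) \left(b + w\right)$)
$k{\left(M \right)} = 6$ ($k{\left(M \right)} = 2 - \left(0 - 4\right) = 2 - -4 = 2 + 4 = 6$)
$G{\left(U,a \right)} = -266 - 164 a$
$\frac{G{\left(l{\left(-7,-7 \right)},k{\left(-12 \right)} \right)}}{-66744} = \frac{-266 - 984}{-66744} = \left(-266 - 984\right) \left(- \frac{1}{66744}\right) = \left(-1250\right) \left(- \frac{1}{66744}\right) = \frac{625}{33372}$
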